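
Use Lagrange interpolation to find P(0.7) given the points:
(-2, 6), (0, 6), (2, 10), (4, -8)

Lagrange interpolation formula:
P(x) = Σ yᵢ × Lᵢ(x)
where Lᵢ(x) = Π_{j≠i} (x - xⱼ)/(xᵢ - xⱼ)

L_0(0.7) = (0.7 - 0)/(-2 - 0) × (0.7 - 2)/(-2 - 2) × (0.7 - 4)/(-2 - 4) = -0.062562
L_1(0.7) = (0.7 - (-2))/(0 - (-2)) × (0.7 - 2)/(0 - 2) × (0.7 - 4)/(0 - 4) = 0.723938
L_2(0.7) = (0.7 - (-2))/(2 - (-2)) × (0.7 - 0)/(2 - 0) × (0.7 - 4)/(2 - 4) = 0.389812
L_3(0.7) = (0.7 - (-2))/(4 - (-2)) × (0.7 - 0)/(4 - 0) × (0.7 - 2)/(4 - 2) = -0.051188

P(0.7) = 6×L_0(0.7) + 6×L_1(0.7) + 10×L_2(0.7) + (-8)×L_3(0.7)
P(0.7) = 8.275875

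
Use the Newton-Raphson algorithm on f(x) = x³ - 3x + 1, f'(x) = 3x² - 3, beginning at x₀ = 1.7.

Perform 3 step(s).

f(x) = x³ - 3x + 1
f'(x) = 3x² - 3
x₀ = 1.7

Newton-Raphson formula: x_{n+1} = x_n - f(x_n)/f'(x_n)

Iteration 1:
  f(1.700000) = 0.813000
  f'(1.700000) = 5.670000
  x_1 = 1.700000 - 0.813000/5.670000 = 1.556614
Iteration 2:
  f(1.556614) = 0.101906
  f'(1.556614) = 4.269139
  x_2 = 1.556614 - 0.101906/4.269139 = 1.532743
Iteration 3:
  f(1.532743) = 0.002647
  f'(1.532743) = 4.047907
  x_3 = 1.532743 - 0.002647/4.047907 = 1.532089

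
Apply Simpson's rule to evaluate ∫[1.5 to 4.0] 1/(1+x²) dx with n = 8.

f(x) = 1/(1+x²)
a = 1.5, b = 4.0, n = 8
h = (b - a)/n = 0.312500

Simpson's rule: (h/3)[f(x₀) + 4f(x₁) + 2f(x₂) + ... + f(xₙ)]

x_0 = 1.5000, f(x_0) = 0.307692, coefficient = 1
x_1 = 1.8125, f(x_1) = 0.233364, coefficient = 4
x_2 = 2.1250, f(x_2) = 0.181303, coefficient = 2
x_3 = 2.4375, f(x_3) = 0.144063, coefficient = 4
x_4 = 2.7500, f(x_4) = 0.116788, coefficient = 2
x_5 = 3.0625, f(x_5) = 0.096349, coefficient = 4
x_6 = 3.3750, f(x_6) = 0.080706, coefficient = 2
x_7 = 3.6875, f(x_7) = 0.068504, coefficient = 4
x_8 = 4.0000, f(x_8) = 0.058824, coefficient = 1

I ≈ (0.312500/3) × 3.293232 = 0.343045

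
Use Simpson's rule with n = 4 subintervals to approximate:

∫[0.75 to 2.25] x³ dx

f(x) = x³
a = 0.75, b = 2.25, n = 4
h = (b - a)/n = 0.375000

Simpson's rule: (h/3)[f(x₀) + 4f(x₁) + 2f(x₂) + ... + f(xₙ)]

x_0 = 0.7500, f(x_0) = 0.421875, coefficient = 1
x_1 = 1.1250, f(x_1) = 1.423828, coefficient = 4
x_2 = 1.5000, f(x_2) = 3.375000, coefficient = 2
x_3 = 1.8750, f(x_3) = 6.591797, coefficient = 4
x_4 = 2.2500, f(x_4) = 11.390625, coefficient = 1

I ≈ (0.375000/3) × 50.625000 = 6.328125
Exact value: 6.328125
Error: 0.000000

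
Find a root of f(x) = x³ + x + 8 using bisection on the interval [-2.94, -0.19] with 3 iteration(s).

f(x) = x³ + x + 8
Initial interval: [-2.94, -0.19]

Iteration 1:
  c_1 = (-2.940000 + (-0.190000))/2 = -1.565000
  f(c_1) = f(-1.565000) = 2.601963
  f(a) × f(c) < 0, new interval: [-2.940000, -1.565000]
Iteration 2:
  c_2 = (-2.940000 + (-1.565000))/2 = -2.252500
  f(c_2) = f(-2.252500) = -5.681136
  f(a) × f(c) ≥ 0, new interval: [-2.252500, -1.565000]
Iteration 3:
  c_3 = (-2.252500 + (-1.565000))/2 = -1.908750
  f(c_3) = f(-1.908750) = -0.862950
  f(a) × f(c) ≥ 0, new interval: [-1.908750, -1.565000]

After 3 iteration(s), the approximation is c_3 = -1.908750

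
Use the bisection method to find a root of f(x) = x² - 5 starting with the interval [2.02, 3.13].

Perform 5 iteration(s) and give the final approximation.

f(x) = x² - 5
Initial interval: [2.02, 3.13]

Iteration 1:
  c_1 = (2.020000 + 3.130000)/2 = 2.575000
  f(c_1) = f(2.575000) = 1.630625
  f(a) × f(c) < 0, new interval: [2.020000, 2.575000]
Iteration 2:
  c_2 = (2.020000 + 2.575000)/2 = 2.297500
  f(c_2) = f(2.297500) = 0.278506
  f(a) × f(c) < 0, new interval: [2.020000, 2.297500]
Iteration 3:
  c_3 = (2.020000 + 2.297500)/2 = 2.158750
  f(c_3) = f(2.158750) = -0.339798
  f(a) × f(c) ≥ 0, new interval: [2.158750, 2.297500]
Iteration 4:
  c_4 = (2.158750 + 2.297500)/2 = 2.228125
  f(c_4) = f(2.228125) = -0.035459
  f(a) × f(c) ≥ 0, new interval: [2.228125, 2.297500]
Iteration 5:
  c_5 = (2.228125 + 2.297500)/2 = 2.262813
  f(c_5) = f(2.262813) = 0.120320
  f(a) × f(c) < 0, new interval: [2.228125, 2.262813]

After 5 iteration(s), the approximation is c_5 = 2.262813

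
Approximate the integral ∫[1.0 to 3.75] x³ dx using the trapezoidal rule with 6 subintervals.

f(x) = x³
a = 1.0, b = 3.75, n = 6
h = (b - a)/n = 0.458333

Trapezoidal rule: (h/2)[f(x₀) + 2f(x₁) + 2f(x₂) + ... + f(xₙ)]

x_0 = 1.0000, f(x_0) = 1.000000, coefficient = 1
x_1 = 1.4583, f(x_1) = 3.101490, coefficient = 2
x_2 = 1.9167, f(x_2) = 7.041088, coefficient = 2
x_3 = 2.3750, f(x_3) = 13.396484, coefficient = 2
x_4 = 2.8333, f(x_4) = 22.745370, coefficient = 2
x_5 = 3.2917, f(x_5) = 35.665437, coefficient = 2
x_6 = 3.7500, f(x_6) = 52.734375, coefficient = 1

I ≈ (0.458333/2) × 217.634115 = 49.874485
Exact value: 49.188477
Error: 0.686008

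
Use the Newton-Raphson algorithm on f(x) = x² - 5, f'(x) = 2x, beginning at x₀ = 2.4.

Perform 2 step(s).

f(x) = x² - 5
f'(x) = 2x
x₀ = 2.4

Newton-Raphson formula: x_{n+1} = x_n - f(x_n)/f'(x_n)

Iteration 1:
  f(2.400000) = 0.760000
  f'(2.400000) = 4.800000
  x_1 = 2.400000 - 0.760000/4.800000 = 2.241667
Iteration 2:
  f(2.241667) = 0.025069
  f'(2.241667) = 4.483333
  x_2 = 2.241667 - 0.025069/4.483333 = 2.236075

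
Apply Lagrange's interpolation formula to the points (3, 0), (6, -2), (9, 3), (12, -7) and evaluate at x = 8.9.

Lagrange interpolation formula:
P(x) = Σ yᵢ × Lᵢ(x)
where Lᵢ(x) = Π_{j≠i} (x - xⱼ)/(xᵢ - xⱼ)

L_0(8.9) = (8.9 - 6)/(3 - 6) × (8.9 - 9)/(3 - 9) × (8.9 - 12)/(3 - 12) = -0.005549
L_1(8.9) = (8.9 - 3)/(6 - 3) × (8.9 - 9)/(6 - 9) × (8.9 - 12)/(6 - 12) = 0.033870
L_2(8.9) = (8.9 - 3)/(9 - 3) × (8.9 - 6)/(9 - 6) × (8.9 - 12)/(9 - 12) = 0.982241
L_3(8.9) = (8.9 - 3)/(12 - 3) × (8.9 - 6)/(12 - 6) × (8.9 - 9)/(12 - 9) = -0.010562

P(8.9) = 0×L_0(8.9) + (-2)×L_1(8.9) + 3×L_2(8.9) + (-7)×L_3(8.9)
P(8.9) = 2.952914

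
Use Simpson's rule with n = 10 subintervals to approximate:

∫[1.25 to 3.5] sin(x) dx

f(x) = sin(x)
a = 1.25, b = 3.5, n = 10
h = (b - a)/n = 0.225000

Simpson's rule: (h/3)[f(x₀) + 4f(x₁) + 2f(x₂) + ... + f(xₙ)]

x_0 = 1.2500, f(x_0) = 0.948985, coefficient = 1
x_1 = 1.4750, f(x_1) = 0.995415, coefficient = 4
x_2 = 1.7000, f(x_2) = 0.991665, coefficient = 2
x_3 = 1.9250, f(x_3) = 0.937923, coefficient = 4
x_4 = 2.1500, f(x_4) = 0.836899, coefficient = 2
x_5 = 2.3750, f(x_5) = 0.693685, coefficient = 4
x_6 = 2.6000, f(x_6) = 0.515501, coefficient = 2
x_7 = 2.8250, f(x_7) = 0.311330, coefficient = 4
x_8 = 3.0500, f(x_8) = 0.091465, coefficient = 2
x_9 = 3.2750, f(x_9) = -0.133012, coefficient = 4
x_10 = 3.5000, f(x_10) = -0.350783, coefficient = 1

I ≈ (0.225000/3) × 16.690626 = 1.251797
Exact value: 1.251779
Error: 0.000018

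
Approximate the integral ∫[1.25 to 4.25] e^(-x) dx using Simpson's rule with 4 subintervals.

f(x) = e^(-x)
a = 1.25, b = 4.25, n = 4
h = (b - a)/n = 0.750000

Simpson's rule: (h/3)[f(x₀) + 4f(x₁) + 2f(x₂) + ... + f(xₙ)]

x_0 = 1.2500, f(x_0) = 0.286505, coefficient = 1
x_1 = 2.0000, f(x_1) = 0.135335, coefficient = 4
x_2 = 2.7500, f(x_2) = 0.063928, coefficient = 2
x_3 = 3.5000, f(x_3) = 0.030197, coefficient = 4
x_4 = 4.2500, f(x_4) = 0.014264, coefficient = 1

I ≈ (0.750000/3) × 1.090755 = 0.272689
Exact value: 0.272241
Error: 0.000448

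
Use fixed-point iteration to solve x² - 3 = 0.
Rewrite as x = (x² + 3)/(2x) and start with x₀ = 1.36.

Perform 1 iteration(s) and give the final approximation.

Equation: x² - 3 = 0
Fixed-point form: x = (x² + 3)/(2x)
x₀ = 1.36

x_1 = g(1.360000) = 1.782941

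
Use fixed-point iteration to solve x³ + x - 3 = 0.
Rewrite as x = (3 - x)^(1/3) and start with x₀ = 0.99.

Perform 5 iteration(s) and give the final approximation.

Equation: x³ + x - 3 = 0
Fixed-point form: x = (3 - x)^(1/3)
x₀ = 0.99

x_1 = g(0.990000) = 1.262017
x_2 = g(1.262017) = 1.202306
x_3 = g(1.202306) = 1.215921
x_4 = g(1.215921) = 1.212843
x_5 = g(1.212843) = 1.213540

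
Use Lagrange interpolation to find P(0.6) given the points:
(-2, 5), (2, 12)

Lagrange interpolation formula:
P(x) = Σ yᵢ × Lᵢ(x)
where Lᵢ(x) = Π_{j≠i} (x - xⱼ)/(xᵢ - xⱼ)

L_0(0.6) = (0.6 - 2)/(-2 - 2) = 0.350000
L_1(0.6) = (0.6 - (-2))/(2 - (-2)) = 0.650000

P(0.6) = 5×L_0(0.6) + 12×L_1(0.6)
P(0.6) = 9.550000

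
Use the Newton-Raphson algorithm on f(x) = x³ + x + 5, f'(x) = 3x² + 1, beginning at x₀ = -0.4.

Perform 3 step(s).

f(x) = x³ + x + 5
f'(x) = 3x² + 1
x₀ = -0.4

Newton-Raphson formula: x_{n+1} = x_n - f(x_n)/f'(x_n)

Iteration 1:
  f(-0.400000) = 4.536000
  f'(-0.400000) = 1.480000
  x_1 = -0.400000 - 4.536000/1.480000 = -3.464865
Iteration 2:
  f(-3.464865) = -40.061567
  f'(-3.464865) = 37.015866
  x_2 = -3.464865 - (-40.061567)/37.015866 = -2.382584
Iteration 3:
  f(-2.382584) = -10.907812
  f'(-2.382584) = 18.030118
  x_3 = -2.382584 - (-10.907812)/18.030118 = -1.777607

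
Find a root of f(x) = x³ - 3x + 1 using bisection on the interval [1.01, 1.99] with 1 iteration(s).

f(x) = x³ - 3x + 1
Initial interval: [1.01, 1.99]

Iteration 1:
  c_1 = (1.010000 + 1.990000)/2 = 1.500000
  f(c_1) = f(1.500000) = -0.125000
  f(a) × f(c) ≥ 0, new interval: [1.500000, 1.990000]

After 1 iteration(s), the approximation is c_1 = 1.500000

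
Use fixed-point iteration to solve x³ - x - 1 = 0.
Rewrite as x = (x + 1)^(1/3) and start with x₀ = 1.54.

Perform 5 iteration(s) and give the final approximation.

Equation: x³ - x - 1 = 0
Fixed-point form: x = (x + 1)^(1/3)
x₀ = 1.54

x_1 = g(1.540000) = 1.364409
x_2 = g(1.364409) = 1.332215
x_3 = g(1.332215) = 1.326140
x_4 = g(1.326140) = 1.324988
x_5 = g(1.324988) = 1.324769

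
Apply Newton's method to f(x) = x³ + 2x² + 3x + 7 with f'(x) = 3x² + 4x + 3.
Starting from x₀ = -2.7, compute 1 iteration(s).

f(x) = x³ + 2x² + 3x + 7
f'(x) = 3x² + 4x + 3
x₀ = -2.7

Newton-Raphson formula: x_{n+1} = x_n - f(x_n)/f'(x_n)

Iteration 1:
  f(-2.700000) = -6.203000
  f'(-2.700000) = 14.070000
  x_1 = -2.700000 - (-6.203000)/14.070000 = -2.259133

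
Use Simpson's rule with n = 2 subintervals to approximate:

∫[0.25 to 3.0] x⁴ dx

f(x) = x⁴
a = 0.25, b = 3.0, n = 2
h = (b - a)/n = 1.375000

Simpson's rule: (h/3)[f(x₀) + 4f(x₁) + 2f(x₂) + ... + f(xₙ)]

x_0 = 0.2500, f(x_0) = 0.003906, coefficient = 1
x_1 = 1.6250, f(x_1) = 6.972900, coefficient = 4
x_2 = 3.0000, f(x_2) = 81.000000, coefficient = 1

I ≈ (1.375000/3) × 108.895508 = 49.910441
Exact value: 48.599805
Error: 1.310636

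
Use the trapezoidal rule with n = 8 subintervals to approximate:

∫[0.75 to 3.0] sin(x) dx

f(x) = sin(x)
a = 0.75, b = 3.0, n = 8
h = (b - a)/n = 0.281250

Trapezoidal rule: (h/2)[f(x₀) + 2f(x₁) + 2f(x₂) + ... + f(xₙ)]

x_0 = 0.7500, f(x_0) = 0.681639, coefficient = 1
x_1 = 1.0312, f(x_1) = 0.857942, coefficient = 2
x_2 = 1.3125, f(x_2) = 0.966827, coefficient = 2
x_3 = 1.5938, f(x_3) = 0.999737, coefficient = 2
x_4 = 1.8750, f(x_4) = 0.954086, coefficient = 2
x_5 = 2.1562, f(x_5) = 0.833461, coefficient = 2
x_6 = 2.4375, f(x_6) = 0.647343, coefficient = 2
x_7 = 2.7188, f(x_7) = 0.410354, coefficient = 2
x_8 = 3.0000, f(x_8) = 0.141120, coefficient = 1

I ≈ (0.281250/2) × 12.162257 = 1.710317
Exact value: 1.721681
Error: 0.011364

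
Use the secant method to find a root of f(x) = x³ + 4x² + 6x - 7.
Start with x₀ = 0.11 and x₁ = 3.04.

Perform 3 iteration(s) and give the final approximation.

f(x) = x³ + 4x² + 6x - 7
x₀ = 0.11, x₁ = 3.04

Secant formula: x_{n+1} = x_n - f(x_n)(x_n - x_{n-1})/(f(x_n) - f(x_{n-1}))

Iteration 1:
  f(0.110000) = -6.290269
  f(3.040000) = 76.300864
  x_2 = 3.040000 - 76.300864×(3.040000 - 0.110000)/(76.300864 - (-6.290269))
       = 0.333153
Iteration 2:
  f(3.040000) = 76.300864
  f(0.333153) = -4.520138
  x_3 = 0.333153 - (-4.520138)×(0.333153 - 3.040000)/(-4.520138 - 76.300864)
       = 0.484541
Iteration 3:
  f(0.333153) = -4.520138
  f(0.484541) = -3.039871
  x_4 = 0.484541 - (-3.039871)×(0.484541 - 0.333153)/(-3.039871 - (-4.520138))
       = 0.795431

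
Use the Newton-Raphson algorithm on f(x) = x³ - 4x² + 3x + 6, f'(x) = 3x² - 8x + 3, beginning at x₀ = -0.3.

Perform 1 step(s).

f(x) = x³ - 4x² + 3x + 6
f'(x) = 3x² - 8x + 3
x₀ = -0.3

Newton-Raphson formula: x_{n+1} = x_n - f(x_n)/f'(x_n)

Iteration 1:
  f(-0.300000) = 4.713000
  f'(-0.300000) = 5.670000
  x_1 = -0.300000 - 4.713000/5.670000 = -1.131217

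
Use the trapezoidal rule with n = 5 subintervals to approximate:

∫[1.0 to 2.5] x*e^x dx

f(x) = x*e^x
a = 1.0, b = 2.5, n = 5
h = (b - a)/n = 0.300000

Trapezoidal rule: (h/2)[f(x₀) + 2f(x₁) + 2f(x₂) + ... + f(xₙ)]

x_0 = 1.0000, f(x_0) = 2.718282, coefficient = 1
x_1 = 1.3000, f(x_1) = 4.770086, coefficient = 2
x_2 = 1.6000, f(x_2) = 7.924852, coefficient = 2
x_3 = 1.9000, f(x_3) = 12.703199, coefficient = 2
x_4 = 2.2000, f(x_4) = 19.855030, coefficient = 2
x_5 = 2.5000, f(x_5) = 30.456235, coefficient = 1

I ≈ (0.300000/2) × 123.680850 = 18.552128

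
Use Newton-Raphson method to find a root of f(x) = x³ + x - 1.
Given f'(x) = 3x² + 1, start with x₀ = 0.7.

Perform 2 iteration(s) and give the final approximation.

f(x) = x³ + x - 1
f'(x) = 3x² + 1
x₀ = 0.7

Newton-Raphson formula: x_{n+1} = x_n - f(x_n)/f'(x_n)

Iteration 1:
  f(0.700000) = 0.043000
  f'(0.700000) = 2.470000
  x_1 = 0.700000 - 0.043000/2.470000 = 0.682591
Iteration 2:
  f(0.682591) = 0.000631
  f'(0.682591) = 2.397792
  x_2 = 0.682591 - 0.000631/2.397792 = 0.682328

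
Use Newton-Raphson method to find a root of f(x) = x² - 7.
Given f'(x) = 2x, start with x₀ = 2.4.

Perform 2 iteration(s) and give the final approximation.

f(x) = x² - 7
f'(x) = 2x
x₀ = 2.4

Newton-Raphson formula: x_{n+1} = x_n - f(x_n)/f'(x_n)

Iteration 1:
  f(2.400000) = -1.240000
  f'(2.400000) = 4.800000
  x_1 = 2.400000 - (-1.240000)/4.800000 = 2.658333
Iteration 2:
  f(2.658333) = 0.066736
  f'(2.658333) = 5.316667
  x_2 = 2.658333 - 0.066736/5.316667 = 2.645781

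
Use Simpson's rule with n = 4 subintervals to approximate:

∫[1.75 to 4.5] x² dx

f(x) = x²
a = 1.75, b = 4.5, n = 4
h = (b - a)/n = 0.687500

Simpson's rule: (h/3)[f(x₀) + 4f(x₁) + 2f(x₂) + ... + f(xₙ)]

x_0 = 1.7500, f(x_0) = 3.062500, coefficient = 1
x_1 = 2.4375, f(x_1) = 5.941406, coefficient = 4
x_2 = 3.1250, f(x_2) = 9.765625, coefficient = 2
x_3 = 3.8125, f(x_3) = 14.535156, coefficient = 4
x_4 = 4.5000, f(x_4) = 20.250000, coefficient = 1

I ≈ (0.687500/3) × 124.750000 = 28.588542
Exact value: 28.588542
Error: 0.000000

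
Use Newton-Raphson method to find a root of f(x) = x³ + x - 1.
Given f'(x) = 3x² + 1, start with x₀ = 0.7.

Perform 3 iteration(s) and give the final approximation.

f(x) = x³ + x - 1
f'(x) = 3x² + 1
x₀ = 0.7

Newton-Raphson formula: x_{n+1} = x_n - f(x_n)/f'(x_n)

Iteration 1:
  f(0.700000) = 0.043000
  f'(0.700000) = 2.470000
  x_1 = 0.700000 - 0.043000/2.470000 = 0.682591
Iteration 2:
  f(0.682591) = 0.000631
  f'(0.682591) = 2.397792
  x_2 = 0.682591 - 0.000631/2.397792 = 0.682328
Iteration 3:
  f(0.682328) = 0.000000
  f'(0.682328) = 2.396714
  x_3 = 0.682328 - 0.000000/2.396714 = 0.682328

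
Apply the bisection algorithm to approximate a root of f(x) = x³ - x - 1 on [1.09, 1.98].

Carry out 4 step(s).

f(x) = x³ - x - 1
Initial interval: [1.09, 1.98]

Iteration 1:
  c_1 = (1.090000 + 1.980000)/2 = 1.535000
  f(c_1) = f(1.535000) = 1.081805
  f(a) × f(c) < 0, new interval: [1.090000, 1.535000]
Iteration 2:
  c_2 = (1.090000 + 1.535000)/2 = 1.312500
  f(c_2) = f(1.312500) = -0.051514
  f(a) × f(c) ≥ 0, new interval: [1.312500, 1.535000]
Iteration 3:
  c_3 = (1.312500 + 1.535000)/2 = 1.423750
  f(c_3) = f(1.423750) = 0.462282
  f(a) × f(c) < 0, new interval: [1.312500, 1.423750]
Iteration 4:
  c_4 = (1.312500 + 1.423750)/2 = 1.368125
  f(c_4) = f(1.368125) = 0.192685
  f(a) × f(c) < 0, new interval: [1.312500, 1.368125]

After 4 iteration(s), the approximation is c_4 = 1.368125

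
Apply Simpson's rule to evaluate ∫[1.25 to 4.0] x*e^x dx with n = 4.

f(x) = x*e^x
a = 1.25, b = 4.0, n = 4
h = (b - a)/n = 0.687500

Simpson's rule: (h/3)[f(x₀) + 4f(x₁) + 2f(x₂) + ... + f(xₙ)]

x_0 = 1.2500, f(x_0) = 4.362929, coefficient = 1
x_1 = 1.9375, f(x_1) = 13.448916, coefficient = 4
x_2 = 2.6250, f(x_2) = 36.237007, coefficient = 2
x_3 = 3.3125, f(x_3) = 90.940295, coefficient = 4
x_4 = 4.0000, f(x_4) = 218.392600, coefficient = 1

I ≈ (0.687500/3) × 712.786386 = 163.346880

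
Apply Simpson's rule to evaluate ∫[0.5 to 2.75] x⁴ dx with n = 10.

f(x) = x⁴
a = 0.5, b = 2.75, n = 10
h = (b - a)/n = 0.225000

Simpson's rule: (h/3)[f(x₀) + 4f(x₁) + 2f(x₂) + ... + f(xₙ)]

x_0 = 0.5000, f(x_0) = 0.062500, coefficient = 1
x_1 = 0.7250, f(x_1) = 0.276282, coefficient = 4
x_2 = 0.9500, f(x_2) = 0.814506, coefficient = 2
x_3 = 1.1750, f(x_3) = 1.906125, coefficient = 4
x_4 = 1.4000, f(x_4) = 3.841600, coefficient = 2
x_5 = 1.6250, f(x_5) = 6.972900, coefficient = 4
x_6 = 1.8500, f(x_6) = 11.713506, coefficient = 2
x_7 = 2.0750, f(x_7) = 18.538407, coefficient = 4
x_8 = 2.3000, f(x_8) = 27.984100, coefficient = 2
x_9 = 2.5250, f(x_9) = 40.648594, coefficient = 4
x_10 = 2.7500, f(x_10) = 57.191406, coefficient = 1

I ≈ (0.225000/3) × 419.330564 = 31.449792
Exact value: 31.449023
Error: 0.000769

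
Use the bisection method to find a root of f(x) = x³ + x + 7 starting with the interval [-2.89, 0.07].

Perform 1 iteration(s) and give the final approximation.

f(x) = x³ + x + 7
Initial interval: [-2.89, 0.07]

Iteration 1:
  c_1 = (-2.890000 + 0.070000)/2 = -1.410000
  f(c_1) = f(-1.410000) = 2.786779
  f(a) × f(c) < 0, new interval: [-2.890000, -1.410000]

After 1 iteration(s), the approximation is c_1 = -1.410000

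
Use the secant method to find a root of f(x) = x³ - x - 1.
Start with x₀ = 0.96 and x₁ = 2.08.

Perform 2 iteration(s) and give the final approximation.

f(x) = x³ - x - 1
x₀ = 0.96, x₁ = 2.08

Secant formula: x_{n+1} = x_n - f(x_n)(x_n - x_{n-1})/(f(x_n) - f(x_{n-1}))

Iteration 1:
  f(0.960000) = -1.075264
  f(2.080000) = 5.918912
  x_2 = 2.080000 - 5.918912×(2.080000 - 0.960000)/(5.918912 - (-1.075264))
       = 1.132185
Iteration 2:
  f(2.080000) = 5.918912
  f(1.132185) = -0.680900
  x_3 = 1.132185 - (-0.680900)×(1.132185 - 2.080000)/(-0.680900 - 5.918912)
       = 1.229971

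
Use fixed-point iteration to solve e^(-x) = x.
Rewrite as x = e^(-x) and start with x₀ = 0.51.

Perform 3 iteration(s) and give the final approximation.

Equation: e^(-x) = x
Fixed-point form: x = e^(-x)
x₀ = 0.51

x_1 = g(0.510000) = 0.600496
x_2 = g(0.600496) = 0.548540
x_3 = g(0.548540) = 0.577793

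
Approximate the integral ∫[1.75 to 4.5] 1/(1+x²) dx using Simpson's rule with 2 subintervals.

f(x) = 1/(1+x²)
a = 1.75, b = 4.5, n = 2
h = (b - a)/n = 1.375000

Simpson's rule: (h/3)[f(x₀) + 4f(x₁) + 2f(x₂) + ... + f(xₙ)]

x_0 = 1.7500, f(x_0) = 0.246154, coefficient = 1
x_1 = 3.1250, f(x_1) = 0.092888, coefficient = 4
x_2 = 4.5000, f(x_2) = 0.047059, coefficient = 1

I ≈ (1.375000/3) × 0.664766 = 0.304684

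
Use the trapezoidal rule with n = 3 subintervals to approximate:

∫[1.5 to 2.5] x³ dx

f(x) = x³
a = 1.5, b = 2.5, n = 3
h = (b - a)/n = 0.333333

Trapezoidal rule: (h/2)[f(x₀) + 2f(x₁) + 2f(x₂) + ... + f(xₙ)]

x_0 = 1.5000, f(x_0) = 3.375000, coefficient = 1
x_1 = 1.8333, f(x_1) = 6.162037, coefficient = 2
x_2 = 2.1667, f(x_2) = 10.171296, coefficient = 2
x_3 = 2.5000, f(x_3) = 15.625000, coefficient = 1

I ≈ (0.333333/2) × 51.666667 = 8.611111
Exact value: 8.500000
Error: 0.111111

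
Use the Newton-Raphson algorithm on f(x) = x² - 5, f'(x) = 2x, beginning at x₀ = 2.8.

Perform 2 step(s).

f(x) = x² - 5
f'(x) = 2x
x₀ = 2.8

Newton-Raphson formula: x_{n+1} = x_n - f(x_n)/f'(x_n)

Iteration 1:
  f(2.800000) = 2.840000
  f'(2.800000) = 5.600000
  x_1 = 2.800000 - 2.840000/5.600000 = 2.292857
Iteration 2:
  f(2.292857) = 0.257194
  f'(2.292857) = 4.585714
  x_2 = 2.292857 - 0.257194/4.585714 = 2.236771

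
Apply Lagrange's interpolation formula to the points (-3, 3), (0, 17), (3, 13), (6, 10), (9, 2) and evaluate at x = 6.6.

Lagrange interpolation formula:
P(x) = Σ yᵢ × Lᵢ(x)
where Lᵢ(x) = Π_{j≠i} (x - xⱼ)/(xᵢ - xⱼ)

L_0(6.6) = (6.6 - 0)/(-3 - 0) × (6.6 - 3)/(-3 - 3) × (6.6 - 6)/(-3 - 6) × (6.6 - 9)/(-3 - 9) = -0.017600
L_1(6.6) = (6.6 - (-3))/(0 - (-3)) × (6.6 - 3)/(0 - 3) × (6.6 - 6)/(0 - 6) × (6.6 - 9)/(0 - 9) = 0.102400
L_2(6.6) = (6.6 - (-3))/(3 - (-3)) × (6.6 - 0)/(3 - 0) × (6.6 - 6)/(3 - 6) × (6.6 - 9)/(3 - 9) = -0.281600
L_3(6.6) = (6.6 - (-3))/(6 - (-3)) × (6.6 - 0)/(6 - 0) × (6.6 - 3)/(6 - 3) × (6.6 - 9)/(6 - 9) = 1.126400
L_4(6.6) = (6.6 - (-3))/(9 - (-3)) × (6.6 - 0)/(9 - 0) × (6.6 - 3)/(9 - 3) × (6.6 - 6)/(9 - 6) = 0.070400

P(6.6) = 3×L_0(6.6) + 17×L_1(6.6) + 13×L_2(6.6) + 10×L_3(6.6) + 2×L_4(6.6)
P(6.6) = 9.432000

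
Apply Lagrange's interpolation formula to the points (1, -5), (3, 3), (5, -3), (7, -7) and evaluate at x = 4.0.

Lagrange interpolation formula:
P(x) = Σ yᵢ × Lᵢ(x)
where Lᵢ(x) = Π_{j≠i} (x - xⱼ)/(xᵢ - xⱼ)

L_0(4.0) = (4.0 - 3)/(1 - 3) × (4.0 - 5)/(1 - 5) × (4.0 - 7)/(1 - 7) = -0.062500
L_1(4.0) = (4.0 - 1)/(3 - 1) × (4.0 - 5)/(3 - 5) × (4.0 - 7)/(3 - 7) = 0.562500
L_2(4.0) = (4.0 - 1)/(5 - 1) × (4.0 - 3)/(5 - 3) × (4.0 - 7)/(5 - 7) = 0.562500
L_3(4.0) = (4.0 - 1)/(7 - 1) × (4.0 - 3)/(7 - 3) × (4.0 - 5)/(7 - 5) = -0.062500

P(4.0) = (-5)×L_0(4.0) + 3×L_1(4.0) + (-3)×L_2(4.0) + (-7)×L_3(4.0)
P(4.0) = 0.750000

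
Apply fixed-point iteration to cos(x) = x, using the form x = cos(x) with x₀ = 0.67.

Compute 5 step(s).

Equation: cos(x) = x
Fixed-point form: x = cos(x)
x₀ = 0.67

x_1 = g(0.670000) = 0.783822
x_2 = g(0.783822) = 0.708221
x_3 = g(0.708221) = 0.759521
x_4 = g(0.759521) = 0.725166
x_5 = g(0.725166) = 0.748389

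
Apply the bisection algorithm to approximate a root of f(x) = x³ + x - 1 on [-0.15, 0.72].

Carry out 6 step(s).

f(x) = x³ + x - 1
Initial interval: [-0.15, 0.72]

Iteration 1:
  c_1 = (-0.150000 + 0.720000)/2 = 0.285000
  f(c_1) = f(0.285000) = -0.691851
  f(a) × f(c) ≥ 0, new interval: [0.285000, 0.720000]
Iteration 2:
  c_2 = (0.285000 + 0.720000)/2 = 0.502500
  f(c_2) = f(0.502500) = -0.370616
  f(a) × f(c) ≥ 0, new interval: [0.502500, 0.720000]
Iteration 3:
  c_3 = (0.502500 + 0.720000)/2 = 0.611250
  f(c_3) = f(0.611250) = -0.160371
  f(a) × f(c) ≥ 0, new interval: [0.611250, 0.720000]
Iteration 4:
  c_4 = (0.611250 + 0.720000)/2 = 0.665625
  f(c_4) = f(0.665625) = -0.039465
  f(a) × f(c) ≥ 0, new interval: [0.665625, 0.720000]
Iteration 5:
  c_5 = (0.665625 + 0.720000)/2 = 0.692812
  f(c_5) = f(0.692812) = 0.025355
  f(a) × f(c) < 0, new interval: [0.665625, 0.692812]
Iteration 6:
  c_6 = (0.665625 + 0.692812)/2 = 0.679219
  f(c_6) = f(0.679219) = -0.007432
  f(a) × f(c) ≥ 0, new interval: [0.679219, 0.692812]

After 6 iteration(s), the approximation is c_6 = 0.679219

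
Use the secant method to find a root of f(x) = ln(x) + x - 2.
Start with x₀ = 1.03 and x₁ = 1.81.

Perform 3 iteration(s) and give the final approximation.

f(x) = ln(x) + x - 2
x₀ = 1.03, x₁ = 1.81

Secant formula: x_{n+1} = x_n - f(x_n)(x_n - x_{n-1})/(f(x_n) - f(x_{n-1}))

Iteration 1:
  f(1.030000) = -0.940441
  f(1.810000) = 0.403327
  x_2 = 1.810000 - 0.403327×(1.810000 - 1.030000)/(0.403327 - (-0.940441))
       = 1.575886
Iteration 2:
  f(1.810000) = 0.403327
  f(1.575886) = 0.030704
  x_3 = 1.575886 - 0.030704×(1.575886 - 1.810000)/(0.030704 - 0.403327)
       = 1.556595
Iteration 3:
  f(1.575886) = 0.030704
  f(1.556595) = -0.000904
  x_4 = 1.556595 - (-0.000904)×(1.556595 - 1.575886)/(-0.000904 - 0.030704)
       = 1.557147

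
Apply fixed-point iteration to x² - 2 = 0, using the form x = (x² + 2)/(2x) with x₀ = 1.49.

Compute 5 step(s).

Equation: x² - 2 = 0
Fixed-point form: x = (x² + 2)/(2x)
x₀ = 1.49

x_1 = g(1.490000) = 1.416141
x_2 = g(1.416141) = 1.414215
x_3 = g(1.414215) = 1.414214
x_4 = g(1.414214) = 1.414214
x_5 = g(1.414214) = 1.414214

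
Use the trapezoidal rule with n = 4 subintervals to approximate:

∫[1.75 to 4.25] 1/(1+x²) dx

f(x) = 1/(1+x²)
a = 1.75, b = 4.25, n = 4
h = (b - a)/n = 0.625000

Trapezoidal rule: (h/2)[f(x₀) + 2f(x₁) + 2f(x₂) + ... + f(xₙ)]

x_0 = 1.7500, f(x_0) = 0.246154, coefficient = 1
x_1 = 2.3750, f(x_1) = 0.150588, coefficient = 2
x_2 = 3.0000, f(x_2) = 0.100000, coefficient = 2
x_3 = 3.6250, f(x_3) = 0.070718, coefficient = 2
x_4 = 4.2500, f(x_4) = 0.052459, coefficient = 1

I ≈ (0.625000/2) × 0.941226 = 0.294133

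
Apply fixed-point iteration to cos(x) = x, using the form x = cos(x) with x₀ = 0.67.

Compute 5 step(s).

Equation: cos(x) = x
Fixed-point form: x = cos(x)
x₀ = 0.67

x_1 = g(0.670000) = 0.783822
x_2 = g(0.783822) = 0.708221
x_3 = g(0.708221) = 0.759521
x_4 = g(0.759521) = 0.725166
x_5 = g(0.725166) = 0.748389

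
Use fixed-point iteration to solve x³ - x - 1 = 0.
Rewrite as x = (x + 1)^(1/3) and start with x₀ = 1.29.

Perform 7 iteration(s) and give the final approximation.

Equation: x³ - x - 1 = 0
Fixed-point form: x = (x + 1)^(1/3)
x₀ = 1.29

x_1 = g(1.290000) = 1.318090
x_2 = g(1.318090) = 1.323458
x_3 = g(1.323458) = 1.324479
x_4 = g(1.324479) = 1.324672
x_5 = g(1.324672) = 1.324709
x_6 = g(1.324709) = 1.324716
x_7 = g(1.324716) = 1.324718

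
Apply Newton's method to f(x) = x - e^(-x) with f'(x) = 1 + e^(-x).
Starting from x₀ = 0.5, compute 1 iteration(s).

f(x) = x - e^(-x)
f'(x) = 1 + e^(-x)
x₀ = 0.5

Newton-Raphson formula: x_{n+1} = x_n - f(x_n)/f'(x_n)

Iteration 1:
  f(0.500000) = -0.106531
  f'(0.500000) = 1.606531
  x_1 = 0.500000 - (-0.106531)/1.606531 = 0.566311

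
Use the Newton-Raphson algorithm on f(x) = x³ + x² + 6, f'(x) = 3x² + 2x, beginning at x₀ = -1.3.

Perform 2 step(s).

f(x) = x³ + x² + 6
f'(x) = 3x² + 2x
x₀ = -1.3

Newton-Raphson formula: x_{n+1} = x_n - f(x_n)/f'(x_n)

Iteration 1:
  f(-1.300000) = 5.493000
  f'(-1.300000) = 2.470000
  x_1 = -1.300000 - 5.493000/2.470000 = -3.523887
Iteration 2:
  f(-3.523887) = -25.341062
  f'(-3.523887) = 30.205558
  x_2 = -3.523887 - (-25.341062)/30.205558 = -2.684933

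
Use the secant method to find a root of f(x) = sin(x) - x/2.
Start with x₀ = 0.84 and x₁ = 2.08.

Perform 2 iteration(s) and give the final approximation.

f(x) = sin(x) - x/2
x₀ = 0.84, x₁ = 2.08

Secant formula: x_{n+1} = x_n - f(x_n)(x_n - x_{n-1})/(f(x_n) - f(x_{n-1}))

Iteration 1:
  f(0.840000) = 0.324643
  f(2.080000) = -0.166867
  x_2 = 2.080000 - (-0.166867)×(2.080000 - 0.840000)/(-0.166867 - 0.324643)
       = 1.659022
Iteration 2:
  f(2.080000) = -0.166867
  f(1.659022) = 0.166600
  x_3 = 1.659022 - 0.166600×(1.659022 - 2.080000)/(0.166600 - (-0.166867))
       = 1.869342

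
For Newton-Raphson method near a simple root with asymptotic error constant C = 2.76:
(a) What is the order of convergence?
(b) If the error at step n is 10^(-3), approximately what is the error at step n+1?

(a) Newton-Raphson has quadratic (order 2) convergence near simple roots.
    This means |e_{n+1}| ≈ C|e_n|².

(b) With |e_n| = 10^(-3) and C = 2.76:
    |e_{n+1}| ≈ 2.76 × (10^(-3))² = 2.76 × 10^(-6)

(a) 2 (quadratic); (b) |e_{n+1}| ≈ 2.760e-06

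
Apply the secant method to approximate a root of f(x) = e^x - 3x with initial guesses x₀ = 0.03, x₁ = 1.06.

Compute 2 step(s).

f(x) = e^x - 3x
x₀ = 0.03, x₁ = 1.06

Secant formula: x_{n+1} = x_n - f(x_n)(x_n - x_{n-1})/(f(x_n) - f(x_{n-1}))

Iteration 1:
  f(0.030000) = 0.940455
  f(1.060000) = -0.293629
  x_2 = 1.060000 - (-0.293629)×(1.060000 - 0.030000)/(-0.293629 - 0.940455)
       = 0.814929
Iteration 2:
  f(1.060000) = -0.293629
  f(0.814929) = -0.185772
  x_3 = 0.814929 - (-0.185772)×(0.814929 - 1.060000)/(-0.185772 - (-0.293629))
       = 0.392822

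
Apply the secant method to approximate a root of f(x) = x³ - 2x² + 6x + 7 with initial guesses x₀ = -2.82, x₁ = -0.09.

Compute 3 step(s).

f(x) = x³ - 2x² + 6x + 7
x₀ = -2.82, x₁ = -0.09

Secant formula: x_{n+1} = x_n - f(x_n)(x_n - x_{n-1})/(f(x_n) - f(x_{n-1}))

Iteration 1:
  f(-2.820000) = -48.250568
  f(-0.090000) = 6.443071
  x_2 = -0.090000 - 6.443071×(-0.090000 - (-2.820000))/(6.443071 - (-48.250568))
       = -0.411602
Iteration 2:
  f(-0.090000) = 6.443071
  f(-0.411602) = 4.121824
  x_3 = -0.411602 - 4.121824×(-0.411602 - (-0.090000))/(4.121824 - 6.443071)
       = -0.982669
Iteration 3:
  f(-0.411602) = 4.121824
  f(-0.982669) = -1.776187
  x_4 = -0.982669 - (-1.776187)×(-0.982669 - (-0.411602))/(-1.776187 - 4.121824)
       = -0.810692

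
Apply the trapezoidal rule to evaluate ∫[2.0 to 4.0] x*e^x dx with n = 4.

f(x) = x*e^x
a = 2.0, b = 4.0, n = 4
h = (b - a)/n = 0.500000

Trapezoidal rule: (h/2)[f(x₀) + 2f(x₁) + 2f(x₂) + ... + f(xₙ)]

x_0 = 2.0000, f(x_0) = 14.778112, coefficient = 1
x_1 = 2.5000, f(x_1) = 30.456235, coefficient = 2
x_2 = 3.0000, f(x_2) = 60.256611, coefficient = 2
x_3 = 3.5000, f(x_3) = 115.904082, coefficient = 2
x_4 = 4.0000, f(x_4) = 218.392600, coefficient = 1

I ≈ (0.500000/2) × 646.404567 = 161.601142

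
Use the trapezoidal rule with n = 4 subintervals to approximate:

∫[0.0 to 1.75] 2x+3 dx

f(x) = 2x+3
a = 0.0, b = 1.75, n = 4
h = (b - a)/n = 0.437500

Trapezoidal rule: (h/2)[f(x₀) + 2f(x₁) + 2f(x₂) + ... + f(xₙ)]

x_0 = 0.0000, f(x_0) = 3.000000, coefficient = 1
x_1 = 0.4375, f(x_1) = 3.875000, coefficient = 2
x_2 = 0.8750, f(x_2) = 4.750000, coefficient = 2
x_3 = 1.3125, f(x_3) = 5.625000, coefficient = 2
x_4 = 1.7500, f(x_4) = 6.500000, coefficient = 1

I ≈ (0.437500/2) × 38.000000 = 8.312500
Exact value: 8.312500
Error: 0.000000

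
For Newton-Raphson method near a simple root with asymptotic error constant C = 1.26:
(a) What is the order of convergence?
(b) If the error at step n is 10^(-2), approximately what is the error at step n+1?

(a) Newton-Raphson has quadratic (order 2) convergence near simple roots.
    This means |e_{n+1}| ≈ C|e_n|².

(b) With |e_n| = 10^(-2) and C = 1.26:
    |e_{n+1}| ≈ 1.26 × (10^(-2))² = 1.26 × 10^(-4)

(a) 2 (quadratic); (b) |e_{n+1}| ≈ 1.260e-04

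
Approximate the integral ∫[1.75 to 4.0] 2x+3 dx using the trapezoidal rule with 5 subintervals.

f(x) = 2x+3
a = 1.75, b = 4.0, n = 5
h = (b - a)/n = 0.450000

Trapezoidal rule: (h/2)[f(x₀) + 2f(x₁) + 2f(x₂) + ... + f(xₙ)]

x_0 = 1.7500, f(x_0) = 6.500000, coefficient = 1
x_1 = 2.2000, f(x_1) = 7.400000, coefficient = 2
x_2 = 2.6500, f(x_2) = 8.300000, coefficient = 2
x_3 = 3.1000, f(x_3) = 9.200000, coefficient = 2
x_4 = 3.5500, f(x_4) = 10.100000, coefficient = 2
x_5 = 4.0000, f(x_5) = 11.000000, coefficient = 1

I ≈ (0.450000/2) × 87.500000 = 19.687500
Exact value: 19.687500
Error: 0.000000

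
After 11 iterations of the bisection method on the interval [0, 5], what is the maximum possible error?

Bisection error bound: |error| ≤ (b-a)/2^n
|error| ≤ (5 - 0)/2^11 = 5/2^11
|error| ≤ 0.0024414062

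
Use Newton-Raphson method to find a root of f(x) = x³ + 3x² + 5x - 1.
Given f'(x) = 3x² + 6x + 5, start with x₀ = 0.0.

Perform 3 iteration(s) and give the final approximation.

f(x) = x³ + 3x² + 5x - 1
f'(x) = 3x² + 6x + 5
x₀ = 0.0

Newton-Raphson formula: x_{n+1} = x_n - f(x_n)/f'(x_n)

Iteration 1:
  f(0.000000) = -1.000000
  f'(0.000000) = 5.000000
  x_1 = 0.000000 - (-1.000000)/5.000000 = 0.200000
Iteration 2:
  f(0.200000) = 0.128000
  f'(0.200000) = 6.320000
  x_2 = 0.200000 - 0.128000/6.320000 = 0.179747
Iteration 3:
  f(0.179747) = 0.001468
  f'(0.179747) = 6.175408
  x_3 = 0.179747 - 0.001468/6.175408 = 0.179509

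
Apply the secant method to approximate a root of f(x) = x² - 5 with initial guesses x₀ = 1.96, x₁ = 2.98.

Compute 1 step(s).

f(x) = x² - 5
x₀ = 1.96, x₁ = 2.98

Secant formula: x_{n+1} = x_n - f(x_n)(x_n - x_{n-1})/(f(x_n) - f(x_{n-1}))

Iteration 1:
  f(1.960000) = -1.158400
  f(2.980000) = 3.880400
  x_2 = 2.980000 - 3.880400×(2.980000 - 1.960000)/(3.880400 - (-1.158400))
       = 2.194494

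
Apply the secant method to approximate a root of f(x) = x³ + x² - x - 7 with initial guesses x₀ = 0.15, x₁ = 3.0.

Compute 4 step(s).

f(x) = x³ + x² - x - 7
x₀ = 0.15, x₁ = 3.0

Secant formula: x_{n+1} = x_n - f(x_n)(x_n - x_{n-1})/(f(x_n) - f(x_{n-1}))

Iteration 1:
  f(0.150000) = -7.124125
  f(3.000000) = 26.000000
  x_2 = 3.000000 - 26.000000×(3.000000 - 0.150000)/(26.000000 - (-7.124125))
       = 0.762960
Iteration 2:
  f(3.000000) = 26.000000
  f(0.762960) = -6.736727
  x_3 = 0.762960 - (-6.736727)×(0.762960 - 3.000000)/(-6.736727 - 26.000000)
       = 1.223309
Iteration 3:
  f(0.762960) = -6.736727
  f(1.223309) = -4.896160
  x_4 = 1.223309 - (-4.896160)×(1.223309 - 0.762960)/(-4.896160 - (-6.736727))
       = 2.447901
Iteration 4:
  f(1.223309) = -4.896160
  f(2.447901) = 11.212678
  x_5 = 2.447901 - 11.212678×(2.447901 - 1.223309)/(11.212678 - (-4.896160))
       = 1.595515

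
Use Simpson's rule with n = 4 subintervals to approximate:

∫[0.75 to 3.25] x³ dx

f(x) = x³
a = 0.75, b = 3.25, n = 4
h = (b - a)/n = 0.625000

Simpson's rule: (h/3)[f(x₀) + 4f(x₁) + 2f(x₂) + ... + f(xₙ)]

x_0 = 0.7500, f(x_0) = 0.421875, coefficient = 1
x_1 = 1.3750, f(x_1) = 2.599609, coefficient = 4
x_2 = 2.0000, f(x_2) = 8.000000, coefficient = 2
x_3 = 2.6250, f(x_3) = 18.087891, coefficient = 4
x_4 = 3.2500, f(x_4) = 34.328125, coefficient = 1

I ≈ (0.625000/3) × 133.500000 = 27.812500
Exact value: 27.812500
Error: 0.000000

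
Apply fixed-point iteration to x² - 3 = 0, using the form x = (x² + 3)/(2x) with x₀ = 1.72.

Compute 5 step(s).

Equation: x² - 3 = 0
Fixed-point form: x = (x² + 3)/(2x)
x₀ = 1.72

x_1 = g(1.720000) = 1.732093
x_2 = g(1.732093) = 1.732051
x_3 = g(1.732051) = 1.732051
x_4 = g(1.732051) = 1.732051
x_5 = g(1.732051) = 1.732051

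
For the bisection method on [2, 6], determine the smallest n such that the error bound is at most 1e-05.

We need (b-a)/2^n ≤ 1e-05
(6 - 2)/2^n ≤ 1e-05
4/2^n ≤ 1e-05
2^n ≥ 400000
n ≥ log₂(400000) = 18.61
n ≥ 19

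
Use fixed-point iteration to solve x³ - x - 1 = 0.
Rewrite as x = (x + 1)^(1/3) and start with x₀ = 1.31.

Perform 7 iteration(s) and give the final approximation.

Equation: x³ - x - 1 = 0
Fixed-point form: x = (x + 1)^(1/3)
x₀ = 1.31

x_1 = g(1.310000) = 1.321916
x_2 = g(1.321916) = 1.324186
x_3 = g(1.324186) = 1.324617
x_4 = g(1.324617) = 1.324699
x_5 = g(1.324699) = 1.324714
x_6 = g(1.324714) = 1.324717
x_7 = g(1.324717) = 1.324718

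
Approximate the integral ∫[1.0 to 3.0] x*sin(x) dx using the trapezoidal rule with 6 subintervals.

f(x) = x*sin(x)
a = 1.0, b = 3.0, n = 6
h = (b - a)/n = 0.333333

Trapezoidal rule: (h/2)[f(x₀) + 2f(x₁) + 2f(x₂) + ... + f(xₙ)]

x_0 = 1.0000, f(x_0) = 0.841471, coefficient = 1
x_1 = 1.3333, f(x_1) = 1.295917, coefficient = 2
x_2 = 1.6667, f(x_2) = 1.659013, coefficient = 2
x_3 = 2.0000, f(x_3) = 1.818595, coefficient = 2
x_4 = 2.3333, f(x_4) = 1.687200, coefficient = 2
x_5 = 2.6667, f(x_5) = 1.219394, coefficient = 2
x_6 = 3.0000, f(x_6) = 0.423360, coefficient = 1

I ≈ (0.333333/2) × 16.625070 = 2.770845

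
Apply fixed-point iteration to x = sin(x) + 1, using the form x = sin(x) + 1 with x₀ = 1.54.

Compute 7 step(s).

Equation: x = sin(x) + 1
Fixed-point form: x = sin(x) + 1
x₀ = 1.54

x_1 = g(1.540000) = 1.999526
x_2 = g(1.999526) = 1.909495
x_3 = g(1.909495) = 1.943188
x_4 = g(1.943188) = 1.931460
x_5 = g(1.931460) = 1.935663
x_6 = g(1.935663) = 1.934171
x_7 = g(1.934171) = 1.934703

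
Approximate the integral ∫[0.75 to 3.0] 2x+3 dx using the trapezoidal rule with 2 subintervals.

f(x) = 2x+3
a = 0.75, b = 3.0, n = 2
h = (b - a)/n = 1.125000

Trapezoidal rule: (h/2)[f(x₀) + 2f(x₁) + 2f(x₂) + ... + f(xₙ)]

x_0 = 0.7500, f(x_0) = 4.500000, coefficient = 1
x_1 = 1.8750, f(x_1) = 6.750000, coefficient = 2
x_2 = 3.0000, f(x_2) = 9.000000, coefficient = 1

I ≈ (1.125000/2) × 27.000000 = 15.187500
Exact value: 15.187500
Error: 0.000000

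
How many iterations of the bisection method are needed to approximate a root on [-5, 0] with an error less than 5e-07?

We need (b-a)/2^n ≤ 5e-07
(0 - (-5))/2^n ≤ 5e-07
5/2^n ≤ 5e-07
2^n ≥ 10000000
n ≥ log₂(10000000) = 23.25
n ≥ 24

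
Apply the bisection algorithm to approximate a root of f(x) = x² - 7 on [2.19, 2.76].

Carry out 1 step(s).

f(x) = x² - 7
Initial interval: [2.19, 2.76]

Iteration 1:
  c_1 = (2.190000 + 2.760000)/2 = 2.475000
  f(c_1) = f(2.475000) = -0.874375
  f(a) × f(c) ≥ 0, new interval: [2.475000, 2.760000]

After 1 iteration(s), the approximation is c_1 = 2.475000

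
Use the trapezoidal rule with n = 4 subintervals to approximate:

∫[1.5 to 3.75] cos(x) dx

f(x) = cos(x)
a = 1.5, b = 3.75, n = 4
h = (b - a)/n = 0.562500

Trapezoidal rule: (h/2)[f(x₀) + 2f(x₁) + 2f(x₂) + ... + f(xₙ)]

x_0 = 1.5000, f(x_0) = 0.070737, coefficient = 1
x_1 = 2.0625, f(x_1) = -0.472128, coefficient = 2
x_2 = 2.6250, f(x_2) = -0.869507, coefficient = 2
x_3 = 3.1875, f(x_3) = -0.998946, coefficient = 2
x_4 = 3.7500, f(x_4) = -0.820559, coefficient = 1

I ≈ (0.562500/2) × -5.430986 = -1.527465
Exact value: -1.569056
Error: 0.041591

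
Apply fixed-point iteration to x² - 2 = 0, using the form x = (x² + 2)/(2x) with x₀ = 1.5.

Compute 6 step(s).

Equation: x² - 2 = 0
Fixed-point form: x = (x² + 2)/(2x)
x₀ = 1.5

x_1 = g(1.500000) = 1.416667
x_2 = g(1.416667) = 1.414216
x_3 = g(1.414216) = 1.414214
x_4 = g(1.414214) = 1.414214
x_5 = g(1.414214) = 1.414214
x_6 = g(1.414214) = 1.414214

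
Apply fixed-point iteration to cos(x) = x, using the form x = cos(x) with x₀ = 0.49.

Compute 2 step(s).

Equation: cos(x) = x
Fixed-point form: x = cos(x)
x₀ = 0.49

x_1 = g(0.490000) = 0.882333
x_2 = g(0.882333) = 0.635351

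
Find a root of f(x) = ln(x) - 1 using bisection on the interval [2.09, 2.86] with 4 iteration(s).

f(x) = ln(x) - 1
Initial interval: [2.09, 2.86]

Iteration 1:
  c_1 = (2.090000 + 2.860000)/2 = 2.475000
  f(c_1) = f(2.475000) = -0.093760
  f(a) × f(c) ≥ 0, new interval: [2.475000, 2.860000]
Iteration 2:
  c_2 = (2.475000 + 2.860000)/2 = 2.667500
  f(c_2) = f(2.667500) = -0.018858
  f(a) × f(c) ≥ 0, new interval: [2.667500, 2.860000]
Iteration 3:
  c_3 = (2.667500 + 2.860000)/2 = 2.763750
  f(c_3) = f(2.763750) = 0.016588
  f(a) × f(c) < 0, new interval: [2.667500, 2.763750]
Iteration 4:
  c_4 = (2.667500 + 2.763750)/2 = 2.715625
  f(c_4) = f(2.715625) = -0.000978
  f(a) × f(c) ≥ 0, new interval: [2.715625, 2.763750]

After 4 iteration(s), the approximation is c_4 = 2.715625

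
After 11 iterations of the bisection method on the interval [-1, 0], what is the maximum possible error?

Bisection error bound: |error| ≤ (b-a)/2^n
|error| ≤ (0 - (-1))/2^11 = 1/2^11
|error| ≤ 0.0004882812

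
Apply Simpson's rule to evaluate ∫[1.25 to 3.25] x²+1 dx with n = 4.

f(x) = x²+1
a = 1.25, b = 3.25, n = 4
h = (b - a)/n = 0.500000

Simpson's rule: (h/3)[f(x₀) + 4f(x₁) + 2f(x₂) + ... + f(xₙ)]

x_0 = 1.2500, f(x_0) = 2.562500, coefficient = 1
x_1 = 1.7500, f(x_1) = 4.062500, coefficient = 4
x_2 = 2.2500, f(x_2) = 6.062500, coefficient = 2
x_3 = 2.7500, f(x_3) = 8.562500, coefficient = 4
x_4 = 3.2500, f(x_4) = 11.562500, coefficient = 1

I ≈ (0.500000/3) × 76.750000 = 12.791667
Exact value: 12.791667
Error: 0.000000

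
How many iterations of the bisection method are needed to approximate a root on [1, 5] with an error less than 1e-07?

We need (b-a)/2^n ≤ 1e-07
(5 - 1)/2^n ≤ 1e-07
4/2^n ≤ 1e-07
2^n ≥ 40000000
n ≥ log₂(40000000) = 25.25
n ≥ 26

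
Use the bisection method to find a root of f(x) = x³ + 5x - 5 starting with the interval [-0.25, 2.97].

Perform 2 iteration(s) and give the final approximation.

f(x) = x³ + 5x - 5
Initial interval: [-0.25, 2.97]

Iteration 1:
  c_1 = (-0.250000 + 2.970000)/2 = 1.360000
  f(c_1) = f(1.360000) = 4.315456
  f(a) × f(c) < 0, new interval: [-0.250000, 1.360000]
Iteration 2:
  c_2 = (-0.250000 + 1.360000)/2 = 0.555000
  f(c_2) = f(0.555000) = -2.054046
  f(a) × f(c) ≥ 0, new interval: [0.555000, 1.360000]

After 2 iteration(s), the approximation is c_2 = 0.555000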